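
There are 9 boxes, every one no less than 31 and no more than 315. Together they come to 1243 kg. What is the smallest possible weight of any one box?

31

To make one box as small as possible, make the other 8 as large as possible.
The other 8 can take up 8 × 315 = 2520 ≥ 1243 − 31, so one box can sit at its floor of 31.
Achievable: one at 31 and the other 8 totalling 1212, which fits since 8 × 31 ≤ 1212 ≤ 8 × 315.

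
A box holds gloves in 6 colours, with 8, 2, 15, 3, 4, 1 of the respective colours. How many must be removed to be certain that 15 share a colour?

In the worst case you take as many as possible of each colour without reaching 15: 8 + 2 + 14 + 3 + 4 + 1 = 32.
The next one must give 15 of some colour, so 32 + 1 = 33.

33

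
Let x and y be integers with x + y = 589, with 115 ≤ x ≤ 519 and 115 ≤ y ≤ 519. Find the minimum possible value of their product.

54510

xy = x(589 − x) is concave in x, so over [115, 474] it is minimized at an endpoint.
The extreme feasible split is x = 115, y = 474, giving xy = 54510.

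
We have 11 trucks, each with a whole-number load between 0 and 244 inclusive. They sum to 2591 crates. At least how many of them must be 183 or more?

Suppose at most 11 − j of them reach 183; then j values are ≤ 182 and the rest ≤ 244.
The total is then ≤ 182·j + 244·(11 − j) = 2684 − 62j. For this to be ≥ 2591 we need j ≤ 1, so at least 11 − 1 = 10 must reach 183.
Exactly 10 works: 10 values at 244 and 1 at 182 total 2622; lower one of the high values by 31 (still ≥ 183) to hit 2591.

10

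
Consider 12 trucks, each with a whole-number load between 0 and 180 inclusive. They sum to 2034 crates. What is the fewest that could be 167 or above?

3

If only k of them are at least 167, the other 12 − k are at most 166, so the total is at most k·180 + (12 − k)·166.
This must reach 2034, so k·180 + (12 − k)·166 ≥ 2034, giving k ≥ 3.
Exactly 3 works: 3 values at 180 and 9 at 166 total 2034.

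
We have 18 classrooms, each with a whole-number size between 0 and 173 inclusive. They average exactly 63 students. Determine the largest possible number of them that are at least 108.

10

The total is 18 × 63 = 1134.
Suppose k of them are at least 108. Those contribute at least 108 each and the other 18 − k at least 0 each.
So the total is at least 108k + 0(18 − k) = 0 + 108k. This must be ≤ 1134, giving k ≤ 10.
k = 10 is achieved by 10 values at 108 and 8 at 0, total 1080; add 54 to one value (staying below 108) to reach 1134.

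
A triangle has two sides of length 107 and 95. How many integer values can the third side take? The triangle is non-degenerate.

The triangle inequality gives |107 − 95| < c < 107 + 95, i.e. 12 < c < 202.
So c can be any integer from 13 to 201: 189 values.

189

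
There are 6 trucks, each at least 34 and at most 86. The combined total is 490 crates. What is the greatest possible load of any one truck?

86

Maximizing one value means minimizing the remaining 5.
The other 5 contribute at least 5 × 34 = 170, leaving at most 490 − 170 = 320.
But each truck is capped at 86, so the maximum is 86.
Achievable: one at 86 and the other 5 totalling 404, which fits since 5 × 34 ≤ 404 ≤ 5 × 86.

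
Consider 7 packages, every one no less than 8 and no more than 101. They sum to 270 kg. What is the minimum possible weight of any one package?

8

Minimizing one value means maximizing the remaining 6.
The other 6 can take up 6 × 101 = 606 ≥ 270 − 8, so one package can sit at its floor of 8.
Achievable: one at 8 and the other 6 totalling 262, which fits since 6 × 8 ≤ 262 ≤ 6 × 101.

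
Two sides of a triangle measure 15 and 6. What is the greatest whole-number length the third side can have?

The third side must be less than 15 + 6 = 21.
The largest integer below 21 is 20.

20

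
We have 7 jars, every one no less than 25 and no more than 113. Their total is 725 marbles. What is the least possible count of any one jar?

To make one jar as small as possible, make the other 6 as large as possible.
The other 6 contribute at most 6 × 113 = 678, leaving at least 725 − 678 = 47.
Since 47 ≥ 25, this is achievable: one at 47 and 6 at 113.

47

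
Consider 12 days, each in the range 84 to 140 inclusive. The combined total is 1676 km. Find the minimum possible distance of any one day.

Minimizing one value means maximizing the remaining 11.
The other 11 contribute at most 11 × 140 = 1540, leaving at least 1676 − 1540 = 136.
Since 136 ≥ 84, this is achievable: one at 136 and 11 at 140.

136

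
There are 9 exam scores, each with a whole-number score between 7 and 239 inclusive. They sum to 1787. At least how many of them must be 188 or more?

2

Suppose at most 9 − j of them reach 188; then j values are ≤ 187 and the rest ≤ 239.
The total is then ≤ 187·j + 239·(9 − j) = 2151 − 52j. For this to be ≥ 1787 we need j ≤ 7, so at least 9 − 7 = 2 must reach 188.
Exactly 2 works: 2 values at 239 and 7 at 187 total 1787.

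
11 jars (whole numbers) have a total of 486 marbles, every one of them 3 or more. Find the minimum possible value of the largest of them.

If every one of the 11 were at most 44, the total would be at most 11 × 44 = 484 < 486.
Taking 9 copies of 44 and 2 copies of 45 gives exactly 486, so 45 is attained.

45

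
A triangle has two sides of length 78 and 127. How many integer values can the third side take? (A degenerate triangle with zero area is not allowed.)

155

The triangle inequality gives |78 − 127| < c < 78 + 127, i.e. 49 < c < 205.
So c can be any integer from 50 to 204: 155 values.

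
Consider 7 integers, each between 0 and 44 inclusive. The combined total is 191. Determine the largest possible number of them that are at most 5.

3

Suppose k of them are at most 5. Those contribute at most 5 each and the rest at most 44 each.
So the total is at most 5k + 44(7 − k) = 308 − 39k. This must still be ≥ 191, so k ≤ 3.
k = 3 is achieved by 3 values at 5 and 4 at 44, total 191.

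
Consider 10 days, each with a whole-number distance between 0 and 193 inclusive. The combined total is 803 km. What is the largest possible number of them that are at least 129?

Suppose k of them are at least 129. Those contribute at least 129 each and the other 10 − k at least 0 each.
So the total is at least 129k + 0(10 − k) = 0 + 129k. This must be ≤ 803, giving k ≤ 6.
k = 6 is achieved by 6 values at 129 and 4 at 0, total 774; add 29 to one value (staying below 129) to reach 803.

6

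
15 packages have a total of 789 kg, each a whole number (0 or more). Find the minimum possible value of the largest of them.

53

If every one of the 15 were at most 52, the total would be at most 15 × 52 = 780 < 789.
Equality holds with 9 values of 53 and 6 values of 52.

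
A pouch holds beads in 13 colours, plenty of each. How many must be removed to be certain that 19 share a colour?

You could draw 18 of every colour without reaching 19 of any — 234 in all.
One more forces 19 of some colour, so 234 + 1 = 235.

235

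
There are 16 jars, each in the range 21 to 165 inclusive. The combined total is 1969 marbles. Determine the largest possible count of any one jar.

Maximizing one value means minimizing the remaining 15.
The other 15 contribute at least 15 × 21 = 315, leaving at most 1969 − 315 = 1654.
But each jar is capped at 165, so the maximum is 165.
Achievable: one at 165 and the other 15 totalling 1804, which fits since 15 × 21 ≤ 1804 ≤ 15 × 165.

165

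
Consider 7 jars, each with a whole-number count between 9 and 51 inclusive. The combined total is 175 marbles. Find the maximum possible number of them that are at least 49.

With k values at 49 or above and the rest at least 9, the sum is at least 63 + 40k.
Since the sum is 175, we need 40k ≤ 112, i.e. k ≤ 2.
k = 2 is achieved by 2 values at 49 and 5 at 9, total 143; add 32 to one value (staying below 49) to reach 175.

2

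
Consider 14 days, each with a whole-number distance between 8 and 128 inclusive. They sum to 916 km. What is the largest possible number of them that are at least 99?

If k of the values are ≥ 99, the total is ≥ 99k + 8(14 − k).
Setting 99k + 8(14 − k) ≤ 916 gives 91k ≤ 804, so k ≤ 8.
k = 8 is achieved by 8 values at 99 and 6 at 8, total 840; add 76 to one value (staying below 99) to reach 916.

8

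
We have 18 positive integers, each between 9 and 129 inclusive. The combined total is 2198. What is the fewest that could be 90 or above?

Suppose at most 18 − j of them reach 90; then j values are ≤ 89 and the rest ≤ 129.
The total is then ≤ 89·j + 129·(18 − j) = 2322 − 40j. For this to be ≥ 2198 we need j ≤ 3, so at least 18 − 3 = 15 must reach 90.
Exactly 15 works: 15 values at 129 and 3 at 89 total 2202; lower one of the high values by 4 (still ≥ 90) to hit 2198.

15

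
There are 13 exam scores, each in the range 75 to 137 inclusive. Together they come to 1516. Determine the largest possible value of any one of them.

137

Maximizing one value means minimizing the remaining 12.
The other 12 contribute at least 12 × 75 = 900, leaving at most 1516 − 900 = 616.
But each score is capped at 137, so the maximum is 137.
Achievable: one at 137 and the other 12 totalling 1379, which fits since 12 × 75 ≤ 1379 ≤ 12 × 137.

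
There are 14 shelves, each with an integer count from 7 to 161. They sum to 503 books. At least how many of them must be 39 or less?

2

If only k of them are at most 39, the other 14 − k are at least 40, so the total is at least (14 − k)·40 + k·7.
This is ≤ 503, so (14 − k)·40 + 7k ≤ 503, which gives k ≥ 2.
Exactly 2 works: 2 values at 7 and 12 at 40 total 494; raise one of the low values by 9 (still ≤ 39) to hit 503.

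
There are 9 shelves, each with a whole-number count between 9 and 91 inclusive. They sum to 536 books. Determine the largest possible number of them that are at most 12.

3

Suppose k of them are at most 12. Those contribute at most 12 each and the rest at most 91 each.
So the total is at most 12k + 91(9 − k) = 819 − 79k. This must still be ≥ 536, so k ≤ 3.
k = 3 is achieved by 3 values at 12 and 6 at 91, total 582; lower one of the 91's by 46 (still > 12) to reach 536.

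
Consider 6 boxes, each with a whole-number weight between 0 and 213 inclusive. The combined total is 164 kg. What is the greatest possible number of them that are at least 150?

With k values at 150 or above and the rest at least 0, the sum is at least 0 + 150k.
Since the sum is 164, we need 150k ≤ 164, i.e. k ≤ 1.
k = 1 is achieved by 1 value at 150 and 5 at 0, total 150; add 14 to one value (staying below 150) to reach 164.

1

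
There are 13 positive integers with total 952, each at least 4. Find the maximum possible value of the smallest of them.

73

The 13 values sum to 952, so their minimum is at most ⌊952/13⌋ = 73.
Taking 10 copies of 73 and 3 copies of 74 gives exactly 952, so 73 is attained.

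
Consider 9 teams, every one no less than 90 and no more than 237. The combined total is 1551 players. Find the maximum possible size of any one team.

237

Maximizing one value means minimizing the remaining 8.
The other 8 contribute at least 8 × 90 = 720, leaving at most 1551 − 720 = 831.
But each team is capped at 237, so the maximum is 237.
Achievable: one at 237 and the other 8 totalling 1314, which fits since 8 × 90 ≤ 1314 ≤ 8 × 237.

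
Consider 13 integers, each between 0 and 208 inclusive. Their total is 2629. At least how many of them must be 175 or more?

Suppose at most 13 − j of them reach 175; then j values are ≤ 174 and the rest ≤ 208.
The total is then ≤ 174·j + 208·(13 − j) = 2704 − 34j. For this to be ≥ 2629 we need j ≤ 2, so at least 13 − 2 = 11 must reach 175.
Exactly 11 works: 11 values at 208 and 2 at 174 total 2636; lower one of the high values by 7 (still ≥ 175) to hit 2629.

11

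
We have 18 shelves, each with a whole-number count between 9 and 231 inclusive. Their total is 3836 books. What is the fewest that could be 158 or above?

14

Each value short of 158 is at most 157, costing at least 231 − 157 = 74 against the maximum total of 4158.
We can afford to lose at most 4158 − 3836 = 322, so at most ⌊322/74⌋ = 4 fall short, and at least 14 are ≥ 158.
Exactly 14 works: 14 values at 231 and 4 at 157 total 3862; lower one of the high values by 26 (still ≥ 158) to hit 3836.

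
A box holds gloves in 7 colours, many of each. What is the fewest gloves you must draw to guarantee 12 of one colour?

In the worst case you draw 11 of each of the 7 colours: 7 × 11 = 77.
One more forces 12 of some colour, so 77 + 1 = 78.

78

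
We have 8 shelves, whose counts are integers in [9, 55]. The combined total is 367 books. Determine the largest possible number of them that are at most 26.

Each value at 26 or below falls at least 55 − 26 = 29 short of the ceiling 55.
The ceiling total is 8 × 55 = 440, and we need 367, so at most ⌊(440 − 367)/29⌋ = 2 can be that low.
k = 2 is achieved by 2 values at 26 and 6 at 55, total 382; lower one of the 55's by 15 (still > 26) to reach 367.

2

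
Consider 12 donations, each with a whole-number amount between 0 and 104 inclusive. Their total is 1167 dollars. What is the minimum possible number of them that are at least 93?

Each value short of 93 is at most 92, costing at least 104 − 92 = 12 against the maximum total of 1248.
We can afford to lose at most 1248 − 1167 = 81, so at most ⌊81/12⌋ = 6 fall short, and at least 6 are ≥ 93.
Exactly 6 works: 6 values at 104 and 6 at 92 total 1176; lower one of the high values by 9 (still ≥ 93) to hit 1167.

6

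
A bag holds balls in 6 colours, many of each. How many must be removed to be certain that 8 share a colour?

You could draw 7 of every colour without reaching 8 of any — 42 in all.
One more forces 8 of some colour, so 42 + 1 = 43.

43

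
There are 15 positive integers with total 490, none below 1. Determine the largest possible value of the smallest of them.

The average is 490/15 < 33, so some value is ≤ 32.
Equality holds with 5 values of 32 and 10 values of 33.

32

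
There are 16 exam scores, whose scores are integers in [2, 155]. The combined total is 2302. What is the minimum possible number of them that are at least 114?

12

Suppose at most 16 − j of them reach 114; then j values are ≤ 113 and the rest ≤ 155.
The total is then ≤ 113·j + 155·(16 − j) = 2480 − 42j. For this to be ≥ 2302 we need j ≤ 4, so at least 16 − 4 = 12 must reach 114.
Exactly 12 works: 12 values at 155 and 4 at 113 total 2312; lower one of the high values by 10 (still ≥ 114) to hit 2302.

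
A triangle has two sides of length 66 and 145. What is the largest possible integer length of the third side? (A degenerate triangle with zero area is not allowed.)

210

The third side must be less than 66 + 145 = 211.
The largest integer below 211 is 210.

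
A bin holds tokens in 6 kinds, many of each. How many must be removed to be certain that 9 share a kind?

In the worst case you draw 8 of each of the 6 kinds: 6 × 8 = 48.
One more forces 9 of some kind, so 48 + 1 = 49.

49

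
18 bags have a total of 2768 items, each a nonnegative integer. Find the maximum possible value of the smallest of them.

If every one of the 18 were at least 154, the total would be at least 18 × 154 = 2772 > 2768.
Achievable: 4 of them at 153 and 14 at 154 total 2768.

153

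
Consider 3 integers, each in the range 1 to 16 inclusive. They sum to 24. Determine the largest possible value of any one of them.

16

To make one integer as large as possible, make the other 2 as small as possible.
The other 2 contribute at least 2 × 1 = 2, leaving at most 24 − 2 = 22.
But each integer is capped at 16, so the maximum is 16.
Achievable: one at 16 and the other 2 totalling 8, which fits since 2 × 1 ≤ 8 ≤ 2 × 16.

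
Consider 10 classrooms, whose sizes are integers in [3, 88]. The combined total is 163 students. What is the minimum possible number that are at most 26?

Let j be the number exceeding 26. Then the total is ≥ 27·j + 3·(10 − j) = 30 + 24j.
So 24j ≤ 133 and j ≤ 5; hence at least 10 − 5 = 5 are ≤ 26.
Exactly 5 works: 5 values at 3 and 5 at 27 total 150; raise one of the low values by 13 (still ≤ 26) to hit 163.

5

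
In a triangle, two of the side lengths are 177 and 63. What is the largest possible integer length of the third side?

239

The third side must be less than 177 + 63 = 240.
The largest integer below 240 is 239.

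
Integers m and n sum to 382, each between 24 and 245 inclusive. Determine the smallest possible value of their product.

Since m + n is fixed, pushing one of them to its bound minimizes the product.
At the endpoint m = 137, n = 382 − 137 = 245, so mn = 137 × 245 = 33565.

33565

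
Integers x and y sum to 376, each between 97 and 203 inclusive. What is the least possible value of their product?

xy = x(376 − x) is concave in x, so over [173, 203] it is minimized at an endpoint.
At the endpoint x = 173, y = 376 − 173 = 203, so xy = 173 × 203 = 35119.

35119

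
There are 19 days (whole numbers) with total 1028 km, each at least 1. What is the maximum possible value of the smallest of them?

The average is 1028/19 < 55, so some value is ≤ 54.
Achievable: 17 of them at 54 and 2 at 55 total 1028.

54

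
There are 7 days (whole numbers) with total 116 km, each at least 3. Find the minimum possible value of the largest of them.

The 7 values sum to 116, so their maximum is at least ⌈116/7⌉ = 17.
Achievable: 4 of them at 17 and 3 at 16 total 116.

17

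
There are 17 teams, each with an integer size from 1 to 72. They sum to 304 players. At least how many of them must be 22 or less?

4

If only k of them are at most 22, the other 17 − k are at least 23, so the total is at least (17 − k)·23 + k·1.
This is ≤ 304, so (17 − k)·23 + 1k ≤ 304, which gives k ≥ 4.
Exactly 4 works: 4 values at 1 and 13 at 23 total 303; raise one of the low values by 1 (still ≤ 22) to hit 304.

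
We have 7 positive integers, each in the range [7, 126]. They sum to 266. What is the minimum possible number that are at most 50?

3

Let j be the number exceeding 50. Then the total is ≥ 51·j + 7·(7 − j) = 49 + 44j.
So 44j ≤ 217 and j ≤ 4; hence at least 7 − 4 = 3 are ≤ 50.
Exactly 3 works: 3 values at 7 and 4 at 51 total 225; raise one of the low values by 41 (still ≤ 50) to hit 266.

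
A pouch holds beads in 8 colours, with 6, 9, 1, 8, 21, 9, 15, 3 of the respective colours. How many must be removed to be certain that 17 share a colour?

In the worst case you take as many as possible of each colour without reaching 17: 6 + 9 + 1 + 8 + 16 + 9 + 15 + 3 = 67.
The next one must give 17 of some colour, so 67 + 1 = 68.

68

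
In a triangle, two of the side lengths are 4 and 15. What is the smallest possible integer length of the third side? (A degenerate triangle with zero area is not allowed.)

The third side must exceed |4 − 15| = 11.
The smallest integer above 11 is 12.

12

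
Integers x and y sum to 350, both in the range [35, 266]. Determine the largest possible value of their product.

With x + y fixed, xy peaks when the two are closest together.
Taking x = 175 and y = 175 (both in [35, 266]) gives xy = 30625.

30625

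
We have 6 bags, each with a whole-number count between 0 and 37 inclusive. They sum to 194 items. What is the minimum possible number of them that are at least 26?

4

If only k of them are at least 26, the other 6 − k are at most 25, so the total is at most k·37 + (6 − k)·25.
This must reach 194, so k·37 + (6 − k)·25 ≥ 194, giving k ≥ 4.
Exactly 4 works: 4 values at 37 and 2 at 25 total 198; lower one of the high values by 4 (still ≥ 26) to hit 194.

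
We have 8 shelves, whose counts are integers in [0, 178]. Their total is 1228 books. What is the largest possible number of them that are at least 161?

If k of the values are ≥ 161, the total is ≥ 161k + 0(8 − k).
Setting 161k + 0(8 − k) ≤ 1228 gives 161k ≤ 1228, so k ≤ 7.
k = 7 is achieved by 7 values at 161 and 1 at 0, total 1127; add 101 to one value (staying below 161) to reach 1228.

7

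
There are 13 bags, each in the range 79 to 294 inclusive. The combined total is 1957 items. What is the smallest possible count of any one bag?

To make one bag as small as possible, make the other 12 as large as possible.
The other 12 can take up 12 × 294 = 3528 ≥ 1957 − 79, so one bag can sit at its floor of 79.
Achievable: one at 79 and the other 12 totalling 1878, which fits since 12 × 79 ≤ 1878 ≤ 12 × 294.

79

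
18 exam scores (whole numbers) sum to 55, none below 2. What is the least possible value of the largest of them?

The 18 values sum to 55, so their maximum is at least ⌈55/18⌉ = 4.
Achievable: 1 of them at 4 and 17 at 3 total 55.

4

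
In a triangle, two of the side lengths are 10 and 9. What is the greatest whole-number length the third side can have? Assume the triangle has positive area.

The third side must be less than 10 + 9 = 19.
The largest integer below 19 is 18.

18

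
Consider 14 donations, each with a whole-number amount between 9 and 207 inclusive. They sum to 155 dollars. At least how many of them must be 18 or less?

12

Let j be the number exceeding 18. Then the total is ≥ 19·j + 9·(14 − j) = 126 + 10j.
So 10j ≤ 29 and j ≤ 2; hence at least 14 − 2 = 12 are ≤ 18.
Exactly 12 works: 12 values at 9 and 2 at 19 total 146; raise one of the low values by 9 (still ≤ 18) to hit 155.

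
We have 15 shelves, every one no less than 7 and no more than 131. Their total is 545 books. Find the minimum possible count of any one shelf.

7

To make one shelf as small as possible, make the other 14 as large as possible.
The other 14 can take up 14 × 131 = 1834 ≥ 545 − 7, so one shelf can sit at its floor of 7.
Achievable: one at 7 and the other 14 totalling 538, which fits since 14 × 7 ≤ 538 ≤ 14 × 131.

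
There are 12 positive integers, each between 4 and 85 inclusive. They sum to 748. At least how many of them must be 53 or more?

4

Each value short of 53 is at most 52, costing at least 85 − 52 = 33 against the maximum total of 1020.
We can afford to lose at most 1020 − 748 = 272, so at most ⌊272/33⌋ = 8 fall short, and at least 4 are ≥ 53.
Exactly 4 works: 4 values at 85 and 8 at 52 total 756; lower one of the high values by 8 (still ≥ 53) to hit 748.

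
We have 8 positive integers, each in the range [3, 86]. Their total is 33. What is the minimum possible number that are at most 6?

6

If only k of them are at most 6, the other 8 − k are at least 7, so the total is at least (8 − k)·7 + k·3.
This is ≤ 33, so (8 − k)·7 + 3k ≤ 33, which gives k ≥ 6.
Exactly 6 works: 6 values at 3 and 2 at 7 total 32; raise one of the low values by 1 (still ≤ 6) to hit 33.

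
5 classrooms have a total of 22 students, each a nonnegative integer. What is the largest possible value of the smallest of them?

If every one of the 5 were at least 5, the total would be at least 5 × 5 = 25 > 22.
Achievable: 3 of them at 4 and 2 at 5 total 22.

4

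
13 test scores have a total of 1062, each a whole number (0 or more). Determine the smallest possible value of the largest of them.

The 13 values sum to 1062, so their maximum is at least ⌈1062/13⌉ = 82.
Achievable: 9 of them at 82 and 4 at 81 total 1062.

82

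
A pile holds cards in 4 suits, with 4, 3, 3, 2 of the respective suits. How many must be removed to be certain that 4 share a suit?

12

In the worst case you take as many as possible of each suit without reaching 4: 3 + 3 + 3 + 2 = 11.
The next one must give 4 of some suit, so 11 + 1 = 12.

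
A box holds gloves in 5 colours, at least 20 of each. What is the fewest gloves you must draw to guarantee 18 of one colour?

86

You could draw 17 of every colour without reaching 18 of any — 85 in all.
One more forces 18 of some colour, so 85 + 1 = 86.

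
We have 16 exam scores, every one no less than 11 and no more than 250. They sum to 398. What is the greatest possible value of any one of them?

Maximizing one value means minimizing the remaining 15.
The other 15 contribute at least 15 × 11 = 165, leaving at most 398 − 165 = 233.
Since 233 ≤ 250, this is achievable: one at 233 and 15 at 11.

233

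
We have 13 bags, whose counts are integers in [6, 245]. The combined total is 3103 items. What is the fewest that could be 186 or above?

12

Each value short of 186 is at most 185, costing at least 245 − 185 = 60 against the maximum total of 3185.
We can afford to lose at most 3185 − 3103 = 82, so at most ⌊82/60⌋ = 1 fall short, and at least 12 are ≥ 186.
Exactly 12 works: 12 values at 245 and 1 at 185 total 3125; lower one of the high values by 22 (still ≥ 186) to hit 3103.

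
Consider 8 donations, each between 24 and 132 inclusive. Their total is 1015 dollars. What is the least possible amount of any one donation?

91

To make one donation as small as possible, make the other 7 as large as possible.
The other 7 contribute at most 7 × 132 = 924, leaving at least 1015 − 924 = 91.
Since 91 ≥ 24, this is achievable: one at 91 and 7 at 132.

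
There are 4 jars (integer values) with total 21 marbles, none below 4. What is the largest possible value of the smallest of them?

If every one of the 4 were at least 6, the total would be at least 4 × 6 = 24 > 21.
Equality holds with 3 values of 5 and 1 value of 6.

5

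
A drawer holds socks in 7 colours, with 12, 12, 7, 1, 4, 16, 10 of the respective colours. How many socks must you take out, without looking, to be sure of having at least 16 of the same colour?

62

In the worst case you take as many as possible of each colour without reaching 16: 12 + 12 + 7 + 1 + 4 + 15 + 10 = 61.
The next one must give 16 of some colour, so 61 + 1 = 62.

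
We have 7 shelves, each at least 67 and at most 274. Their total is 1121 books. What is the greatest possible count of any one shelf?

Maximizing one value means minimizing the remaining 6.
The other 6 contribute at least 6 × 67 = 402, leaving at most 1121 − 402 = 719.
But each shelf is capped at 274, so the maximum is 274.
Achievable: one at 274 and the other 6 totalling 847, which fits since 6 × 67 ≤ 847 ≤ 6 × 274.

274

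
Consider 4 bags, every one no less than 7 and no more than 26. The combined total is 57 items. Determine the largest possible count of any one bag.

26

To make one bag as large as possible, make the other 3 as small as possible.
The other 3 contribute at least 3 × 7 = 21, leaving at most 57 − 21 = 36.
But each bag is capped at 26, so the maximum is 26.
Achievable: one at 26 and the other 3 totalling 31, which fits since 3 × 7 ≤ 31 ≤ 3 × 26.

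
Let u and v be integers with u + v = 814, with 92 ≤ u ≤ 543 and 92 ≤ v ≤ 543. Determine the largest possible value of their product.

For a fixed sum, the product uv is largest when u and v are as close as possible.
Taking u = 407 and v = 407 (both in [92, 543]) gives uv = 165649.

165649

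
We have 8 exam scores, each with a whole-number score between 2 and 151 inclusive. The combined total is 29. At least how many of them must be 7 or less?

6

Let j be the number exceeding 7. Then the total is ≥ 8·j + 2·(8 − j) = 16 + 6j.
So 6j ≤ 13 and j ≤ 2; hence at least 8 − 2 = 6 are ≤ 7.
Exactly 6 works: 6 values at 2 and 2 at 8 total 28; raise one of the low values by 1 (still ≤ 7) to hit 29.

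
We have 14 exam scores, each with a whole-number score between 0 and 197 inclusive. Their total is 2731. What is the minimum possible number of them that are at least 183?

Each value short of 183 is at most 182, costing at least 197 − 182 = 15 against the maximum total of 2758.
We can afford to lose at most 2758 − 2731 = 27, so at most ⌊27/15⌋ = 1 fall short, and at least 13 are ≥ 183.
Exactly 13 works: 13 values at 197 and 1 at 182 total 2743; lower one of the high values by 12 (still ≥ 183) to hit 2731.

13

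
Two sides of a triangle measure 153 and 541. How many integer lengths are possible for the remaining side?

305

The triangle inequality gives |153 − 541| < c < 153 + 541, i.e. 388 < c < 694.
So c can be any integer from 389 to 693: 305 values.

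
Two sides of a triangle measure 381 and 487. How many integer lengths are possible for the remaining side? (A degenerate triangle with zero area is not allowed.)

761

The triangle inequality gives |381 − 487| < c < 381 + 487, i.e. 106 < c < 868.
So c can be any integer from 107 to 867: 761 values.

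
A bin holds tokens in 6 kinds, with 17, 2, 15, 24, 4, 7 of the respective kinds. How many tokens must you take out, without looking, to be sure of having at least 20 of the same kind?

65

In the worst case you take as many as possible of each kind without reaching 20: 17 + 2 + 15 + 19 + 4 + 7 = 64.
The next one must give 20 of some kind, so 64 + 1 = 65.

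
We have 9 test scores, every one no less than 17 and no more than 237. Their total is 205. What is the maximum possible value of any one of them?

69

Maximizing one value means minimizing the remaining 8.
The other 8 contribute at least 8 × 17 = 136, leaving at most 205 − 136 = 69.
Since 69 ≤ 237, this is achievable: one at 69 and 8 at 17.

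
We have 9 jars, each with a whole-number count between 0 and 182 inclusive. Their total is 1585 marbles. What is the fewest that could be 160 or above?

7

If only k of them are at least 160, the other 9 − k are at most 159, so the total is at most k·182 + (9 − k)·159.
This must reach 1585, so k·182 + (9 − k)·159 ≥ 1585, giving k ≥ 7.
Exactly 7 works: 7 values at 182 and 2 at 159 total 1592; lower one of the high values by 7 (still ≥ 160) to hit 1585.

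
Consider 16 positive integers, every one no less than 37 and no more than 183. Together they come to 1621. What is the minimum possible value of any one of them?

37

To make one integer as small as possible, make the other 15 as large as possible.
The other 15 can take up 15 × 183 = 2745 ≥ 1621 − 37, so one integer can sit at its floor of 37.
Achievable: one at 37 and the other 15 totalling 1584, which fits since 15 × 37 ≤ 1584 ≤ 15 × 183.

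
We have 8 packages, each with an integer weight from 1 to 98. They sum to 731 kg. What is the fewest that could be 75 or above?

Each value short of 75 is at most 74, costing at least 98 − 74 = 24 against the maximum total of 784.
We can afford to lose at most 784 − 731 = 53, so at most ⌊53/24⌋ = 2 fall short, and at least 6 are ≥ 75.
Exactly 6 works: 6 values at 98 and 2 at 74 total 736; lower one of the high values by 5 (still ≥ 75) to hit 731.

6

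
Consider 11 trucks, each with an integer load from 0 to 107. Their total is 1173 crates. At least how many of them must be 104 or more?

10

Each value short of 104 is at most 103, costing at least 107 − 103 = 4 against the maximum total of 1177.
We can afford to lose at most 1177 − 1173 = 4, so at most ⌊4/4⌋ = 1 fall short, and at least 10 are ≥ 104.
Exactly 10 works: 10 values at 107 and 1 at 103 total 1173.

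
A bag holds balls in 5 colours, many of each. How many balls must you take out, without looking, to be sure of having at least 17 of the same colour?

81

You could draw 16 of every colour without reaching 17 of any — 80 in all.
One more forces 17 of some colour, so 80 + 1 = 81.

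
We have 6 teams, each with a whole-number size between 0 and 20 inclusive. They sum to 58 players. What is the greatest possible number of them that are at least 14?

If k of the values are ≥ 14, the total is ≥ 14k + 0(6 − k).
Setting 14k + 0(6 − k) ≤ 58 gives 14k ≤ 58, so k ≤ 4.
k = 4 is achieved by 4 values at 14 and 2 at 0, total 56; add 2 to one value (staying below 14) to reach 58.

4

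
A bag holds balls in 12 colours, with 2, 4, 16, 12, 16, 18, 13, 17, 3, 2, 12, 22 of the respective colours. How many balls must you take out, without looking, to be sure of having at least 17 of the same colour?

In the worst case you take as many as possible of each colour without reaching 17: 2 + 4 + 16 + 12 + 16 + 16 + 13 + 16 + 3 + 2 + 12 + 16 = 128.
The next one must give 17 of some colour, so 128 + 1 = 129.

129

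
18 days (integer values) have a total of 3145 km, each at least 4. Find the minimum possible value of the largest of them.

If every one of the 18 were at most 174, the total would be at most 18 × 174 = 3132 < 3145.
Achievable: 13 of them at 175 and 5 at 174 total 3145.

175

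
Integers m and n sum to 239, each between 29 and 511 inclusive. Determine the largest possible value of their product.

14280

mn = m(239 − m) is maximized when m is as near 239/2 as the bounds allow.
Taking m = 119 and n = 120 (both in [29, 511]) gives mn = 14280.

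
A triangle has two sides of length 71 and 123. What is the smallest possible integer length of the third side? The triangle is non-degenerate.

The third side must exceed |71 − 123| = 52.
The smallest integer above 52 is 53.

53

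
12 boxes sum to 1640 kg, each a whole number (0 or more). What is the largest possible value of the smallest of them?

The 12 values sum to 1640, so their minimum is at most ⌊1640/12⌋ = 136.
Taking 4 copies of 136 and 8 copies of 137 gives exactly 1640, so 136 is attained.

136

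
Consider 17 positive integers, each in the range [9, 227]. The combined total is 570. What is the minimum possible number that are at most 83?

12

Let j be the number exceeding 83. Then the total is ≥ 84·j + 9·(17 − j) = 153 + 75j.
So 75j ≤ 417 and j ≤ 5; hence at least 17 − 5 = 12 are ≤ 83.
Exactly 12 works: 12 values at 9 and 5 at 84 total 528; raise one of the low values by 42 (still ≤ 83) to hit 570.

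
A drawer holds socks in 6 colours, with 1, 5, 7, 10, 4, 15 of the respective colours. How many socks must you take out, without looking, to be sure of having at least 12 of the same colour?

In the worst case you take as many as possible of each colour without reaching 12: 1 + 5 + 7 + 10 + 4 + 11 = 38.
The next one must give 12 of some colour, so 38 + 1 = 39.

39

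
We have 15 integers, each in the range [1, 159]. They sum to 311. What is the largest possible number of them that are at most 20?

Suppose k of them are at most 20. Those contribute at most 20 each and the rest at most 159 each.
So the total is at most 20k + 159(15 − k) = 2385 − 139k. This must still be ≥ 311, so k ≤ 14.
k = 14 is achieved by 14 values at 20 and 1 at 159, total 439; lower one of the 159's by 128 (still > 20) to reach 311.

14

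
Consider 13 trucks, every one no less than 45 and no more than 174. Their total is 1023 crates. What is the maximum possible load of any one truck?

Maximizing one value means minimizing the remaining 12.
The other 12 contribute at least 12 × 45 = 540, leaving at most 1023 − 540 = 483.
But each truck is capped at 174, so the maximum is 174.
Achievable: one at 174 and the other 12 totalling 849, which fits since 12 × 45 ≤ 849 ≤ 12 × 174.

174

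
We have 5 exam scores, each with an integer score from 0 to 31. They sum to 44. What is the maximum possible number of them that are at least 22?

If k of the values are ≥ 22, the total is ≥ 22k + 0(5 − k).
Setting 22k + 0(5 − k) ≤ 44 gives 22k ≤ 44, so k ≤ 2.
k = 2 is achieved by 2 values at 22 and 3 at 0, total 44.

2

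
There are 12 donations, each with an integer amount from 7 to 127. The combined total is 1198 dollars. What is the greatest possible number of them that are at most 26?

3

Each value at 26 or below falls at least 127 − 26 = 101 short of the ceiling 127.
The ceiling total is 12 × 127 = 1524, and we need 1198, so at most ⌊(1524 − 1198)/101⌋ = 3 can be that low.
k = 3 is achieved by 3 values at 26 and 9 at 127, total 1221; lower one of the 127's by 23 (still > 26) to reach 1198.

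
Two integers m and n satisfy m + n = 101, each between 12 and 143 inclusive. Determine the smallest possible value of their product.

Since m + n is fixed, pushing one of them to its bound minimizes the product.
At the endpoint m = 12, n = 101 − 12 = 89, so mn = 12 × 89 = 1068.

1068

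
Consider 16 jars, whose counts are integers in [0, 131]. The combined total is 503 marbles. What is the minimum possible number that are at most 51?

Each value above 51 is at least 52, contributing at least 52 − 0 = 52 above the floor 0.
The sum exceeds the floor total 0 by 503, so at most ⌊503/52⌋ = 9 exceed 51, and at least 7 are ≤ 51.
Exactly 7 works: 7 values at 0 and 9 at 52 total 468; raise one of the low values by 35 (still ≤ 51) to hit 503.

7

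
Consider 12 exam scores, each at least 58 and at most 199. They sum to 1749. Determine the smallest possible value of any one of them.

To make one score as small as possible, make the other 11 as large as possible.
The other 11 can take up 11 × 199 = 2189 ≥ 1749 − 58, so one score can sit at its floor of 58.
Achievable: one at 58 and the other 11 totalling 1691, which fits since 11 × 58 ≤ 1691 ≤ 11 × 199.

58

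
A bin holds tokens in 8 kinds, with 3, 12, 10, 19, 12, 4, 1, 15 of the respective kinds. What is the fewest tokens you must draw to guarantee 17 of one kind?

In the worst case you take as many as possible of each kind without reaching 17: 3 + 12 + 10 + 16 + 12 + 4 + 1 + 15 = 73.
The next one must give 17 of some kind, so 73 + 1 = 74.

74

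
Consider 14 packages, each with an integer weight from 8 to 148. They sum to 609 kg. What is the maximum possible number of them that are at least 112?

4

With k values at 112 or above and the rest at least 8, the sum is at least 112 + 104k.
Since the sum is 609, we need 104k ≤ 497, i.e. k ≤ 4.
k = 4 is achieved by 4 values at 112 and 10 at 8, total 528; add 81 to one value (staying below 112) to reach 609.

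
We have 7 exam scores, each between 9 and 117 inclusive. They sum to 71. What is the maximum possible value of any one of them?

To make one score as large as possible, make the other 6 as small as possible.
The other 6 contribute at least 6 × 9 = 54, leaving at most 71 − 54 = 17.
Since 17 ≤ 117, this is achievable: one at 17 and 6 at 9.

17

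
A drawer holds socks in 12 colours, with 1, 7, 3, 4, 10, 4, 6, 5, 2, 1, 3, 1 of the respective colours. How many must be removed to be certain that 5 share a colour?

36

In the worst case you take as many as possible of each colour without reaching 5: 1 + 4 + 3 + 4 + 4 + 4 + 4 + 4 + 2 + 1 + 3 + 1 = 35.
The next one must give 5 of some colour, so 35 + 1 = 36.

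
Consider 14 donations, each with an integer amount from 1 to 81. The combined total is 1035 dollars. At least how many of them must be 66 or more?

If only k of them are at least 66, the other 14 − k are at most 65, so the total is at most k·81 + (14 − k)·65.
This must reach 1035, so k·81 + (14 − k)·65 ≥ 1035, giving k ≥ 8.
Exactly 8 works: 8 values at 81 and 6 at 65 total 1038; lower one of the high values by 3 (still ≥ 66) to hit 1035.

8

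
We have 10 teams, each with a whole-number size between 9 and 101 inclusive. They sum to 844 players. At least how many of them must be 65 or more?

6

Each value short of 65 is at most 64, costing at least 101 − 64 = 37 against the maximum total of 1010.
We can afford to lose at most 1010 − 844 = 166, so at most ⌊166/37⌋ = 4 fall short, and at least 6 are ≥ 65.
Exactly 6 works: 6 values at 101 and 4 at 64 total 862; lower one of the high values by 18 (still ≥ 65) to hit 844.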